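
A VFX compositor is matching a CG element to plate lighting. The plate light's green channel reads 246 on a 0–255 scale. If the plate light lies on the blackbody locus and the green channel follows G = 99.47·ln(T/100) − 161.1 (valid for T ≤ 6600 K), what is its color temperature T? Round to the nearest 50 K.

ln t = (246 + 161.1) / 99.47 = 4.0927.
t = e^4.0927 = 59.901.
T = 100·t = 5990 K → 6000 K to the nearest 50 K.

6000 K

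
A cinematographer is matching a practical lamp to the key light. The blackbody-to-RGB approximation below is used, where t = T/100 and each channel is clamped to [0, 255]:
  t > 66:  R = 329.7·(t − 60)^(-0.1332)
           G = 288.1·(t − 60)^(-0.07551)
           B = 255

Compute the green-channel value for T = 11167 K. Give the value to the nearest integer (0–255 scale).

t = 11167/100 = 111.67; the t > 66 branch applies.
G = 288.1·(111.67 − 60)^(-0.07551) = 288.1·51.67^(-0.07551) = 288.1·0.74239 = 213.883.
Rounded: 214.

214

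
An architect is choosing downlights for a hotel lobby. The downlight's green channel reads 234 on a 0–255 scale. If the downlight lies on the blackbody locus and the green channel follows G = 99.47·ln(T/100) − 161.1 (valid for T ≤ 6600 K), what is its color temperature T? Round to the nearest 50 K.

5300 K

ln t = (234 + 161.1) / 99.47 = 3.9721.
t = e^3.9721 = 53.093.
T = 100·t = 5309 K → 5300 K to the nearest 50 K.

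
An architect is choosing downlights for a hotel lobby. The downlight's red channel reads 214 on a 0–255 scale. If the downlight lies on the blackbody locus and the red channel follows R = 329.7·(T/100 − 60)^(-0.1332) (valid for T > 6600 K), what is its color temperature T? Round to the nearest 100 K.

(t − 60)^(-0.1332) = 214/329.7 = 0.64907.
t − 60 = 0.64907^(1/-0.1332) = 0.64907^(-7.508) = 25.657, so t = 85.657.
T = 100·t = 8566 K → 8600 K to the nearest 100 K.

8600 K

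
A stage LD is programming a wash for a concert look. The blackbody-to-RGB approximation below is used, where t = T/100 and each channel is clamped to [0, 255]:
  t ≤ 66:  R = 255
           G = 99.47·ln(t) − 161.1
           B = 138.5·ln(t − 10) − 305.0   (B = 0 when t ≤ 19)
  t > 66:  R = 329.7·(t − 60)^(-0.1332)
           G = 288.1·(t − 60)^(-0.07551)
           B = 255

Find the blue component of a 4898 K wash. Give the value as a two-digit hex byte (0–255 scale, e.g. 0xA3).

t = 4898/100 = 48.98; the t ≤ 66 branch applies.
B = 138.5·ln(48.98 − 10) − 305.0 = 138.5·ln 38.98 − 305.0 = 138.5·3.6630 − 305.0 = 202.332.
Rounded: 202; in hex, 0xCA.

0xCA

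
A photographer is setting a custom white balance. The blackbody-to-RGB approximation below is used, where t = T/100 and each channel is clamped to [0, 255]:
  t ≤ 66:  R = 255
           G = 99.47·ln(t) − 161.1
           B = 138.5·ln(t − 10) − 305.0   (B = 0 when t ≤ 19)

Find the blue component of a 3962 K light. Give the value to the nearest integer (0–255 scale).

t = 3962/100 = 39.62; the t ≤ 66 branch applies.
B = 138.5·ln(39.62 − 10) − 305.0 = 138.5·ln 29.62 − 305.0 = 138.5·3.3884 − 305.0 = 164.300.
Rounded: 164.

164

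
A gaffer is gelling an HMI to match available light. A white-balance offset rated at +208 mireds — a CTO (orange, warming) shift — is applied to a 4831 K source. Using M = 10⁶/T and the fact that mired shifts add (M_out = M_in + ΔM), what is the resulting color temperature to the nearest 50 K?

M_in = 10⁶/4831 = 207.00 mireds.
M_out = 207.00 + (+208) = 415.00 mireds.
T_out = 10⁶/415.00 = 2409.7 K → 2400 K.

2400 K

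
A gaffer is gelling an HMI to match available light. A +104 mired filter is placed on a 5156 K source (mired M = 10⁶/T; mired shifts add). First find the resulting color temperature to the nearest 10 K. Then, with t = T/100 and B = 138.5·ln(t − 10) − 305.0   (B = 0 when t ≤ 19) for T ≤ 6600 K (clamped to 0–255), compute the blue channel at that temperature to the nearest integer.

M_in = 10⁶/5156 = 193.95; M_out = 193.95 + (+104) = 297.95.
T_out = 10⁶/297.95 = 3356.3 K → 3360 K; t = 33.6.
B = 138.5·ln(33.6 − 10) − 305.0 = 138.5·ln 23.6 − 305.0 = 138.5·3.1612 − 305.0 = 132.833.
Rounded: 133.

133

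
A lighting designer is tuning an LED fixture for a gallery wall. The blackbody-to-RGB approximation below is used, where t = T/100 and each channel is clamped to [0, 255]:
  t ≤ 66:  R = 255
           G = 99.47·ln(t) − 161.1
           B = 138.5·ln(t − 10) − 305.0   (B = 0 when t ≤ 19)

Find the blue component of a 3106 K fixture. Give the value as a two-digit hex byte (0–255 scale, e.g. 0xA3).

0x75

t = 3106/100 = 31.06; the t ≤ 66 branch applies.
B = 138.5·ln(31.06 − 10) − 305.0 = 138.5·ln 21.06 − 305.0 = 138.5·3.0474 − 305.0 = 117.062.
Rounded: 117; in hex, 0x75.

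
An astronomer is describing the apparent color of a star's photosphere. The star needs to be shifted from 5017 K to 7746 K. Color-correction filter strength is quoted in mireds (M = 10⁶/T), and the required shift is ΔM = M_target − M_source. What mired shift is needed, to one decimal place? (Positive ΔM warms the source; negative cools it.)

M_source = 10⁶/5017 = 199.322; M_target = 10⁶/7746 = 129.099.
ΔM = 129.099 − 199.322 = -70.223 → -70.2 mireds, a cooling shift.

-70.2 mireds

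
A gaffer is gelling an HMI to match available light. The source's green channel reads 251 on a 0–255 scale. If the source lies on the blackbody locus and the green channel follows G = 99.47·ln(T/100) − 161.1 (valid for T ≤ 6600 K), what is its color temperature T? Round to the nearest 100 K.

6300 K

ln t = (251 + 161.1) / 99.47 = 4.1430.
t = e^4.1430 = 62.989.
T = 100·t = 6299 K → 6300 K to the nearest 100 K.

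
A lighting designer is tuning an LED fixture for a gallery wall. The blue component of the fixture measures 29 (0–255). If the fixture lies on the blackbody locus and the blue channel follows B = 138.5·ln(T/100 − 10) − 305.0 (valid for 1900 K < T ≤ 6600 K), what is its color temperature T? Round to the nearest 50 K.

ln(t − 10) = (29 + 305.0) / 138.5 = 2.4116.
t − 10 = e^2.4116 = 11.151, so t = 21.151.
T = 100·t = 2115 K → 2100 K to the nearest 50 K.

2100 K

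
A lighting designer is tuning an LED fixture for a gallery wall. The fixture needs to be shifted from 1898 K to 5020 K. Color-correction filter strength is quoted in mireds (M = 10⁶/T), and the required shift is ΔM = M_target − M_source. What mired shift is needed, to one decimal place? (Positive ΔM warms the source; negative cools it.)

-327.7 mireds

M_source = 10⁶/1898 = 526.870; M_target = 10⁶/5020 = 199.203.
ΔM = 199.203 − 526.870 = -327.667 → -327.7 mireds, a cooling shift.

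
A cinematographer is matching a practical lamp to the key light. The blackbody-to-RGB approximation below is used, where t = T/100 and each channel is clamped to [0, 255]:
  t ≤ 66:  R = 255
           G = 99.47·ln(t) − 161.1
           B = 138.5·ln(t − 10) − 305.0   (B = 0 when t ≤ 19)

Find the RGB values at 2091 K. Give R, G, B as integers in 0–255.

t = 2091/100 = 20.91; the t ≤ 66 branch applies.
R = 255 by definition for t ≤ 66.
G = 99.47·ln 20.91 − 161.1 = 99.47·3.0402 − 161.1 = 141.311.
B = 138.5·ln(20.91 − 10) − 305.0 = 138.5·ln 10.91 − 305.0 = 138.5·2.3897 − 305.0 = 25.971.
Rounded: (255, 141, 26).

R=255, G=141, B=26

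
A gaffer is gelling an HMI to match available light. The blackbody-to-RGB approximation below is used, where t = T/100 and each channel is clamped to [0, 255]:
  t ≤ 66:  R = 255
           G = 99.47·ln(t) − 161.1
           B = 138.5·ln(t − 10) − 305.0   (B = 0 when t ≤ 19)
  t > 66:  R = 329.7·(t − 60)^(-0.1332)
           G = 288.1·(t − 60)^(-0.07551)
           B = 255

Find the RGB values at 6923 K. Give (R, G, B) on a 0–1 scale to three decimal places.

t = 6923/100 = 69.23; the t > 66 branch applies.
R = 329.7·(69.23 − 60)^(-0.1332) = 329.7·9.23^(-0.1332) = 329.7·0.74376 = 245.219.
G = 288.1·(69.23 − 60)^(-0.07551) = 288.1·9.23^(-0.07551) = 288.1·0.84551 = 243.591.
B = 255 by definition for t > 66.
Dividing each by 255: (0.9616, 0.9553, 1.0000) → (0.962, 0.955, 1.000).

(0.962, 0.955, 1.000)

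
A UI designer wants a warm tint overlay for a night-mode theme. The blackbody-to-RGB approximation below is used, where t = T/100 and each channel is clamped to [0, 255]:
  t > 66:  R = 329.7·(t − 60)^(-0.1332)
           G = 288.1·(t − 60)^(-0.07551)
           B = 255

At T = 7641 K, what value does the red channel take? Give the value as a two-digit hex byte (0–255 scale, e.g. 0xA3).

0xE3

t = 7641/100 = 76.41; the t > 66 branch applies.
R = 329.7·(76.41 − 60)^(-0.1332) = 329.7·16.41^(-0.1332) = 329.7·0.68889 = 227.126.
Rounded: 227; in hex, 0xE3.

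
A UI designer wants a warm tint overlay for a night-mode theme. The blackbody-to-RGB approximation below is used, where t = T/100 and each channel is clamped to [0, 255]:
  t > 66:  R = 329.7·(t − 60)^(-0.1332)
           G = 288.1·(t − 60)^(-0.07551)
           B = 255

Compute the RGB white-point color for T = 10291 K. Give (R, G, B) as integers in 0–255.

t = 10291/100 = 102.91; the t > 66 branch applies.
R = 329.7·(102.91 − 60)^(-0.1332) = 329.7·42.91^(-0.1332) = 329.7·0.60610 = 199.831.
G = 288.1·(102.91 − 60)^(-0.07551) = 288.1·42.91^(-0.07551) = 288.1·0.75288 = 216.905.
B = 255 by definition for t > 66.
Rounded: (200, 217, 255).

(200, 217, 255)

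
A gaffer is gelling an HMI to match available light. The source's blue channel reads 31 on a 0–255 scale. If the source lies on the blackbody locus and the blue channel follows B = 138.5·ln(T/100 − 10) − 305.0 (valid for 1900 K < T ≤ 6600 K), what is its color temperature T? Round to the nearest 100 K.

2100 K

ln(t − 10) = (31 + 305.0) / 138.5 = 2.4260.
t − 10 = e^2.4260 = 11.313, so t = 21.313.
T = 100·t = 2131 K → 2100 K to the nearest 100 K.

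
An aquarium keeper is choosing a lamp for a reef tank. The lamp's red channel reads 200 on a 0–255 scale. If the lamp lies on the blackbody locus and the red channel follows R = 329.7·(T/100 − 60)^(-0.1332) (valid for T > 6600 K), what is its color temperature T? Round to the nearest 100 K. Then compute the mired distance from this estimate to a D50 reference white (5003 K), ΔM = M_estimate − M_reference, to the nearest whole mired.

(t − 60)^(-0.1332) = 200/329.7 = 0.60661.
t − 60 = 0.60661^(1/-0.1332) = 0.60661^(-7.508) = 42.638, so t = 102.638.
T = 100·t = 10264 K → 10300 K to the nearest 100 K.
M_estimate = 10⁶/10300 = 97.09; M_reference = 10⁶/5003 = 199.88.
ΔM = 97.09 − 199.88 = -102.79 → -103 mireds.

-103 mireds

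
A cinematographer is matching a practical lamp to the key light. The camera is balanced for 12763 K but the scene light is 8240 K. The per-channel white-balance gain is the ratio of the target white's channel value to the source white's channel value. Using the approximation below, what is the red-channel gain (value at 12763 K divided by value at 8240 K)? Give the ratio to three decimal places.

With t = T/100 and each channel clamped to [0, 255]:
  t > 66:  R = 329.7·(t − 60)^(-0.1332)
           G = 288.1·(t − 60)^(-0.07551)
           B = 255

0.863

At 8240 K (t = 82.4):
  R = 329.7·(82.4 − 60)^(-0.1332) = 329.7·22.4^(-0.1332) = 329.7·0.66092 = 217.904.
At 12763 K (t = 127.63):
  R = 329.7·(127.63 − 60)^(-0.1332) = 329.7·67.63^(-0.1332) = 329.7·0.57046 = 188.081.
Gain = 188.081 / 217.904 = 0.8631 → 0.863.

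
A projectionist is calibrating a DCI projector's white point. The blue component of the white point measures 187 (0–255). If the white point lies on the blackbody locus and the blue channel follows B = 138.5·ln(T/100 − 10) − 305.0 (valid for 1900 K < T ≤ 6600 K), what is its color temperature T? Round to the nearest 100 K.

ln(t − 10) = (187 + 305.0) / 138.5 = 3.5523.
t − 10 = e^3.5523 = 34.895, so t = 44.895.
T = 100·t = 4490 K → 4500 K to the nearest 100 K.

4500 K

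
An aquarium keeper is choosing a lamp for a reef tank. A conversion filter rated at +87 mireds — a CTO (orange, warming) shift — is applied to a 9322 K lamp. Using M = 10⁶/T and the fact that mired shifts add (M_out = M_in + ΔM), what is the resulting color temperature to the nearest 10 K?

M_in = 10⁶/9322 = 107.27 mireds.
M_out = 107.27 + (+87) = 194.27 mireds.
T_out = 10⁶/194.27 = 5147.4 K → 5150 K.

5150 K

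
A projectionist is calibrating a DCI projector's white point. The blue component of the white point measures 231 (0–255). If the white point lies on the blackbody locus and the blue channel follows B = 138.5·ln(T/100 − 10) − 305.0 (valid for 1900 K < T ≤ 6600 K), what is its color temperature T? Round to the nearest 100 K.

5800 K

ln(t − 10) = (231 + 305.0) / 138.5 = 3.8700.
t − 10 = e^3.8700 = 47.944, so t = 57.944.
T = 100·t = 5794 K → 5800 K to the nearest 100 K.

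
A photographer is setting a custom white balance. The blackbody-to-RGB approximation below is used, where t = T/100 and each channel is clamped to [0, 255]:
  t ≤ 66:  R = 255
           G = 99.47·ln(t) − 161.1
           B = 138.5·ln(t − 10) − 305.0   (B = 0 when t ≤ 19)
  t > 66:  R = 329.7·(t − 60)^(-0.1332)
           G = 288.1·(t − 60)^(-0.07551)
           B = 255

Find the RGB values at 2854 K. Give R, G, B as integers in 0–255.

t = 2854/100 = 28.54; the t ≤ 66 branch applies.
R = 255 by definition for t ≤ 66.
G = 99.47·ln 28.54 − 161.1 = 99.47·3.3513 − 161.1 = 172.254.
B = 138.5·ln(28.54 − 10) − 305.0 = 138.5·ln 18.54 − 305.0 = 138.5·2.9199 − 305.0 = 99.410.
Rounded: (255, 172, 99).

R=255, G=172, B=99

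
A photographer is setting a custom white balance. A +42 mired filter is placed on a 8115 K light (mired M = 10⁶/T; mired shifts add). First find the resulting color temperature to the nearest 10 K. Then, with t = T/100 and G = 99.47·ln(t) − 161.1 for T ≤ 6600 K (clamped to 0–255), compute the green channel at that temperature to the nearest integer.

247

M_in = 10⁶/8115 = 123.23; M_out = 123.23 + (+42) = 165.23.
T_out = 10⁶/165.23 = 6052.2 K → 6050 K; t = 60.5.
G = 99.47·ln 60.5 − 161.1 = 99.47·4.1026 − 161.1 = 246.990.
Rounded: 247.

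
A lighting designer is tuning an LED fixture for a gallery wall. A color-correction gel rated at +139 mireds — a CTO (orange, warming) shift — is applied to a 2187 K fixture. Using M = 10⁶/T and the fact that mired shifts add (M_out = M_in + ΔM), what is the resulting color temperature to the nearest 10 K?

1680 K

M_in = 10⁶/2187 = 457.25 mireds.
M_out = 457.25 + (+139) = 596.25 mireds.
T_out = 10⁶/596.25 = 1677.2 K → 1680 K.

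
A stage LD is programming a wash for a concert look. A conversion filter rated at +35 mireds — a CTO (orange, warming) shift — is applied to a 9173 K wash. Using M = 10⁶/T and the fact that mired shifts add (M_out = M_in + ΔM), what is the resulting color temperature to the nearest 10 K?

6940 K

M_in = 10⁶/9173 = 109.02 mireds.
M_out = 109.02 + (+35) = 144.02 mireds.
T_out = 10⁶/144.02 = 6943.7 K → 6940 K.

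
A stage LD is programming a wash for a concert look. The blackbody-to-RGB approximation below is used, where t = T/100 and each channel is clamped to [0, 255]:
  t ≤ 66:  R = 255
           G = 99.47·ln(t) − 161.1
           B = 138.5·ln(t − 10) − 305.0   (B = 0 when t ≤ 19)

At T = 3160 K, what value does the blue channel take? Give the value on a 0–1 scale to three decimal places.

t = 3160/100 = 31.6; the t ≤ 66 branch applies.
B = 138.5·ln(31.6 − 10) − 305.0 = 138.5·ln 21.6 − 305.0 = 138.5·3.0727 − 305.0 = 120.568.
On a 0–1 scale: 120.568/255 = 0.4728 → 0.473.

0.473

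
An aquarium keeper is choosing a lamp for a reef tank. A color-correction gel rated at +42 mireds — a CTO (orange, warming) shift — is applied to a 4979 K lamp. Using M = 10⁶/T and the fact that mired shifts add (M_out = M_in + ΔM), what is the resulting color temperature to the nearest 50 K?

M_in = 10⁶/4979 = 200.84 mireds.
M_out = 200.84 + (+42) = 242.84 mireds.
T_out = 10⁶/242.84 = 4117.9 K → 4100 K.

4100 K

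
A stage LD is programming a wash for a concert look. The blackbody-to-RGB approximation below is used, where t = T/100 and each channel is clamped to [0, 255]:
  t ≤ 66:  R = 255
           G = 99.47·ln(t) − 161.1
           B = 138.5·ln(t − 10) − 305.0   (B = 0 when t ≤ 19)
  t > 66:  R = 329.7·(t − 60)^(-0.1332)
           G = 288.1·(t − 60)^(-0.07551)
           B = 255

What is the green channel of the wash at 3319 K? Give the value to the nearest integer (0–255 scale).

t = 3319/100 = 33.19; the t ≤ 66 branch applies.
G = 99.47·ln 33.19 − 161.1 = 99.47·3.5022 − 161.1 = 187.269.
Rounded: 187.

187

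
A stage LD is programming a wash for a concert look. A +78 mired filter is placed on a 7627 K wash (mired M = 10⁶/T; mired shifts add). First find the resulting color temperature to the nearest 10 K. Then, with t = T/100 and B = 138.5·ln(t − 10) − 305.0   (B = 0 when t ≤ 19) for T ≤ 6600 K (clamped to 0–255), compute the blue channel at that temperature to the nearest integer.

M_in = 10⁶/7627 = 131.11; M_out = 131.11 + (+78) = 209.11.
T_out = 10⁶/209.11 = 4782.1 K → 4780 K; t = 47.8.
B = 138.5·ln(47.8 − 10) − 305.0 = 138.5·ln 37.8 − 305.0 = 138.5·3.6323 − 305.0 = 198.075.
Rounded: 198.

198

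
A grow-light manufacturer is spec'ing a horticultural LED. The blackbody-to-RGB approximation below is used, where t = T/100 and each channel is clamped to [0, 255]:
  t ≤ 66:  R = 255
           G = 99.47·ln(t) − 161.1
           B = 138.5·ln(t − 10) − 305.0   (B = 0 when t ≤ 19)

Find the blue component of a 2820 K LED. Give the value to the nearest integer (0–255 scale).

t = 2820/100 = 28.2; the t ≤ 66 branch applies.
B = 138.5·ln(28.2 − 10) − 305.0 = 138.5·ln 18.2 − 305.0 = 138.5·2.9014 − 305.0 = 96.847.
Rounded: 97.

97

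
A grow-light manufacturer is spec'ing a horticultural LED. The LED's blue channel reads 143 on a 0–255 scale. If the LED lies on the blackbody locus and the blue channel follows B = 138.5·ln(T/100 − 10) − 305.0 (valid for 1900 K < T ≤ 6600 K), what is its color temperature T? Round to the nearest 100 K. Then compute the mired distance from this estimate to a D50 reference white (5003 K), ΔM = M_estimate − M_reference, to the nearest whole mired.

ln(t − 10) = (143 + 305.0) / 138.5 = 3.2347.
t − 10 = e^3.2347 = 25.398, so t = 35.398.
T = 100·t = 3540 K → 3500 K to the nearest 100 K.
M_estimate = 10⁶/3500 = 285.71; M_reference = 10⁶/5003 = 199.88.
ΔM = 285.71 − 199.88 = 85.83 → +86 mireds.

+86 mireds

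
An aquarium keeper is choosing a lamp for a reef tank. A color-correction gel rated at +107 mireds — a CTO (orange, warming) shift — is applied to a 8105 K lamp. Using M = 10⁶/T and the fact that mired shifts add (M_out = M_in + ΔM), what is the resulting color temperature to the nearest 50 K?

4350 K

M_in = 10⁶/8105 = 123.38 mireds.
M_out = 123.38 + (+107) = 230.38 mireds.
T_out = 10⁶/230.38 = 4340.6 K → 4350 K.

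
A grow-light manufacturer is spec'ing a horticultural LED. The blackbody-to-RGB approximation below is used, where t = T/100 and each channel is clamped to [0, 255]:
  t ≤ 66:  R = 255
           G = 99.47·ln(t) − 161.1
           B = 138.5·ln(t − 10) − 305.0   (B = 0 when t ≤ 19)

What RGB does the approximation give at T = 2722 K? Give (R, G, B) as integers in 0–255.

t = 2722/100 = 27.22; the t ≤ 66 branch applies.
R = 255 by definition for t ≤ 66.
G = 99.47·ln 27.22 − 161.1 = 99.47·3.3040 − 161.1 = 167.544.
B = 138.5·ln(27.22 − 10) − 305.0 = 138.5·ln 17.22 − 305.0 = 138.5·2.8461 − 305.0 = 89.181.
Rounded: (255, 168, 89).

(255, 168, 89)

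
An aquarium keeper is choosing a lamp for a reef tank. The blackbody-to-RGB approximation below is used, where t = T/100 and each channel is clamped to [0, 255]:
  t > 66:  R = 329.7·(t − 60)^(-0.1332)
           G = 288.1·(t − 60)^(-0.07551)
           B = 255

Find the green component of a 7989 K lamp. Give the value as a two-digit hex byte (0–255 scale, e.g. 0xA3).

0xE6

t = 7989/100 = 79.89; the t > 66 branch applies.
G = 288.1·(79.89 − 60)^(-0.07551) = 288.1·19.89^(-0.07551) = 288.1·0.79788 = 229.871.
Rounded: 230; in hex, 0xE6.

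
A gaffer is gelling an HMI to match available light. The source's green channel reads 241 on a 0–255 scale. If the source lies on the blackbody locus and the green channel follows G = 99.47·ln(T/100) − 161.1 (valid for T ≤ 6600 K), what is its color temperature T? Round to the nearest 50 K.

5700 K

ln t = (241 + 161.1) / 99.47 = 4.0424.
t = e^4.0424 = 56.964.
T = 100·t = 5696 K → 5700 K to the nearest 50 K.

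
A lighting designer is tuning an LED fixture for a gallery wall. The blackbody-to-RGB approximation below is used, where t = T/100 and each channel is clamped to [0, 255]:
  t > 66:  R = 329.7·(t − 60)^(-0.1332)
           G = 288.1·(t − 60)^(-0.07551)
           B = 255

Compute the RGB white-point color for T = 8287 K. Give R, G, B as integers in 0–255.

t = 8287/100 = 82.87; the t > 66 branch applies.
R = 329.7·(82.87 − 60)^(-0.1332) = 329.7·22.87^(-0.1332) = 329.7·0.65909 = 217.302.
G = 288.1·(82.87 − 60)^(-0.07551) = 288.1·22.87^(-0.07551) = 288.1·0.78952 = 227.460.
B = 255 by definition for t > 66.
Rounded: (217, 227, 255).

R=217, G=227, B=255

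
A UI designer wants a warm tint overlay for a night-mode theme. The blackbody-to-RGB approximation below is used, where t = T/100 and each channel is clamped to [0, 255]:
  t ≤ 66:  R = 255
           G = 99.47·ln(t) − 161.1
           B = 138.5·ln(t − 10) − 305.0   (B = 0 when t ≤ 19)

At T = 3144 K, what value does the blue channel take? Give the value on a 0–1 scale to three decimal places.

0.469

t = 3144/100 = 31.44; the t ≤ 66 branch applies.
B = 138.5·ln(31.44 − 10) − 305.0 = 138.5·ln 21.44 − 305.0 = 138.5·3.0653 − 305.0 = 119.538.
On a 0–1 scale: 119.538/255 = 0.4688 → 0.469.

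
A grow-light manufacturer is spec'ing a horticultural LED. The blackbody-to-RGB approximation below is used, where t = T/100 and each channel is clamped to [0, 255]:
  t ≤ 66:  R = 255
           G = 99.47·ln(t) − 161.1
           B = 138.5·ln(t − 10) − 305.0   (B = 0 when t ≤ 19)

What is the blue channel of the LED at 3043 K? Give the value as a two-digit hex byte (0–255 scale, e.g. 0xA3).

0x71

t = 3043/100 = 30.43; the t ≤ 66 branch applies.
B = 138.5·ln(30.43 − 10) − 305.0 = 138.5·ln 20.43 − 305.0 = 138.5·3.0170 − 305.0 = 112.855.
Rounded: 113; in hex, 0x71.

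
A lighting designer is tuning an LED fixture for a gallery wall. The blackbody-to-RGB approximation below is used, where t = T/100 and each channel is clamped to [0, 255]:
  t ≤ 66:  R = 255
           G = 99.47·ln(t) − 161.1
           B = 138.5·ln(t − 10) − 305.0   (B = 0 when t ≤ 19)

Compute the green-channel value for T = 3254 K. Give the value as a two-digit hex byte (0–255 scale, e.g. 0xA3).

t = 3254/100 = 32.54; the t ≤ 66 branch applies.
G = 99.47·ln 32.54 − 161.1 = 99.47·3.4825 − 161.1 = 185.301.
Rounded: 185; in hex, 0xB9.

0xB9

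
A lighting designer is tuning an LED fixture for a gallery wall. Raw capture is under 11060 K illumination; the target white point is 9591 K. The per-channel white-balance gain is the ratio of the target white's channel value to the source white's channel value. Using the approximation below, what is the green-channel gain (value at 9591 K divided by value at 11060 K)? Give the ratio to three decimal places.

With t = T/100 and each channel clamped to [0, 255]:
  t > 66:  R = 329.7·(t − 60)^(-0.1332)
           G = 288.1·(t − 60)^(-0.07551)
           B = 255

At 11060 K (t = 110.6):
  G = 288.1·(110.6 − 60)^(-0.07551) = 288.1·50.6^(-0.07551) = 288.1·0.74357 = 214.221.
At 9591 K (t = 95.91):
  G = 288.1·(95.91 − 60)^(-0.07551) = 288.1·35.91^(-0.07551) = 288.1·0.76307 = 219.841.
Gain = 219.841 / 214.221 = 1.0262 → 1.026.

1.026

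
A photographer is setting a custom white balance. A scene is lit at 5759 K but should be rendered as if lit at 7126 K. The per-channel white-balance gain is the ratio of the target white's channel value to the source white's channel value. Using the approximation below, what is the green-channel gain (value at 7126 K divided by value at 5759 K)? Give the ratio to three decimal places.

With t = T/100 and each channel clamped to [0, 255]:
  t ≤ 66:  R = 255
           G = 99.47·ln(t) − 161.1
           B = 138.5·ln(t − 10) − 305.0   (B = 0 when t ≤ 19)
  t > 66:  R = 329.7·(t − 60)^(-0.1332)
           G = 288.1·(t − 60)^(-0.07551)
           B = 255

0.991

At 5759 K (t = 57.59):
  G = 99.47·ln 57.59 − 161.1 = 99.47·4.0533 − 161.1 = 242.087.
At 7126 K (t = 71.26):
  G = 288.1·(71.26 − 60)^(-0.07551) = 288.1·11.26^(-0.07551) = 288.1·0.83291 = 239.962.
Gain = 239.962 / 242.087 = 0.9912 → 0.991.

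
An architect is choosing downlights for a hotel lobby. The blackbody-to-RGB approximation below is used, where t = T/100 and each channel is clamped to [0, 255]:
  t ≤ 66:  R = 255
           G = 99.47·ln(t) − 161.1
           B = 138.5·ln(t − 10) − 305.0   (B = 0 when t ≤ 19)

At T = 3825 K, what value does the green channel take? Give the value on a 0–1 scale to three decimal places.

0.790

t = 3825/100 = 38.25; the t ≤ 66 branch applies.
G = 99.47·ln 38.25 − 161.1 = 99.47·3.6441 − 161.1 = 201.383.
On a 0–1 scale: 201.383/255 = 0.7897 → 0.790.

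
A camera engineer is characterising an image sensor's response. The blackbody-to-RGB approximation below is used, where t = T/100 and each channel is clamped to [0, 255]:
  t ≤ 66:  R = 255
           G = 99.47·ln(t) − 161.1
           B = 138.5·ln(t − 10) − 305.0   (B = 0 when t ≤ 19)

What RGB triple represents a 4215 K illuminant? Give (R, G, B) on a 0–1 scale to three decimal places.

t = 4215/100 = 42.15; the t ≤ 66 branch applies.
R = 255 by definition for t ≤ 66.
G = 99.47·ln 42.15 − 161.1 = 99.47·3.7412 − 161.1 = 211.041.
B = 138.5·ln(42.15 − 10) − 305.0 = 138.5·ln 32.15 − 305.0 = 138.5·3.4704 − 305.0 = 175.652.
Dividing each by 255: (1.0000, 0.8276, 0.6888) → (1.000, 0.828, 0.689).

(1.000, 0.828, 0.689)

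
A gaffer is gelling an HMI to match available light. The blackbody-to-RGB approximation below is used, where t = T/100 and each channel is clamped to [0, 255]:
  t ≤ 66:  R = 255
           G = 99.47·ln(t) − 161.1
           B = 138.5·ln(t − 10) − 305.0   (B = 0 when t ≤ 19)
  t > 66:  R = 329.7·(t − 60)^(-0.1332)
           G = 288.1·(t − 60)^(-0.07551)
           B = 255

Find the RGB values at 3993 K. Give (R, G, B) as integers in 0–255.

t = 3993/100 = 39.93; the t ≤ 66 branch applies.
R = 255 by definition for t ≤ 66.
G = 99.47·ln 39.93 − 161.1 = 99.47·3.6871 − 161.1 = 205.659.
B = 138.5·ln(39.93 − 10) − 305.0 = 138.5·ln 29.93 − 305.0 = 138.5·3.3989 − 305.0 = 165.742.
Rounded: (255, 206, 166).

(255, 206, 166)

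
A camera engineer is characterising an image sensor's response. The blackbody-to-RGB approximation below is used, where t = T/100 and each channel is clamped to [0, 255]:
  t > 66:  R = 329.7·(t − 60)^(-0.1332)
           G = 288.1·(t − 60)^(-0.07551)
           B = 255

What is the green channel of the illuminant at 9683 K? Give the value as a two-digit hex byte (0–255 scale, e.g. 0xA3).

0xDB

t = 9683/100 = 96.83; the t > 66 branch applies.
G = 288.1·(96.83 − 60)^(-0.07551) = 288.1·36.83^(-0.07551) = 288.1·0.76162 = 219.422.
Rounded: 219; in hex, 0xDB.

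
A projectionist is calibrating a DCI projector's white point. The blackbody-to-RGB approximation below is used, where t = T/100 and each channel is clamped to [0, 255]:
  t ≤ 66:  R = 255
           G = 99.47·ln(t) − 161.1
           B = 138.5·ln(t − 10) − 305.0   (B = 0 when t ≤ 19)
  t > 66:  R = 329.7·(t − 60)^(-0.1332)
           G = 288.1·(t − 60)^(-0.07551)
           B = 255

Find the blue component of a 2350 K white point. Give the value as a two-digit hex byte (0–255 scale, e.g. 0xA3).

t = 2350/100 = 23.5; the t ≤ 66 branch applies.
B = 138.5·ln(23.5 − 10) − 305.0 = 138.5·ln 13.5 − 305.0 = 138.5·2.6027 − 305.0 = 55.473.
Rounded: 55; in hex, 0x37.

0x37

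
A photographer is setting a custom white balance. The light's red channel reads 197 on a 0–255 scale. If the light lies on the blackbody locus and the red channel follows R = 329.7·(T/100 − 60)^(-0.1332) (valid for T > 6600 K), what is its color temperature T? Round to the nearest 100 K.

10800 K

(t − 60)^(-0.1332) = 197/329.7 = 0.59751.
t − 60 = 0.59751^(1/-0.1332) = 0.59751^(-7.508) = 47.761, so t = 107.761.
T = 100·t = 10776 K → 10800 K to the nearest 100 K.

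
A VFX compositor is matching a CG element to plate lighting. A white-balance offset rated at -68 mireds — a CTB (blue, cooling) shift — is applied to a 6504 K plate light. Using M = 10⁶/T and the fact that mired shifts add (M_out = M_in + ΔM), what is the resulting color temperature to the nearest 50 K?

11650 K

M_in = 10⁶/6504 = 153.75 mireds.
M_out = 153.75 + (-68) = 85.75 mireds.
T_out = 10⁶/85.75 = 11661.6 K → 11650 K.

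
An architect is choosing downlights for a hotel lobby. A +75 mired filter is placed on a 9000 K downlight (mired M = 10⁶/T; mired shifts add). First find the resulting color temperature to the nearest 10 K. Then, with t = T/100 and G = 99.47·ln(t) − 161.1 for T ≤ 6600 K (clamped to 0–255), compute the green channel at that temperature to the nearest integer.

235

M_in = 10⁶/9000 = 111.11; M_out = 111.11 + (+75) = 186.11.
T_out = 10⁶/186.11 = 5373.1 K → 5370 K; t = 53.7.
G = 99.47·ln 53.7 − 161.1 = 99.47·3.9834 − 161.1 = 235.130.
Rounded: 235.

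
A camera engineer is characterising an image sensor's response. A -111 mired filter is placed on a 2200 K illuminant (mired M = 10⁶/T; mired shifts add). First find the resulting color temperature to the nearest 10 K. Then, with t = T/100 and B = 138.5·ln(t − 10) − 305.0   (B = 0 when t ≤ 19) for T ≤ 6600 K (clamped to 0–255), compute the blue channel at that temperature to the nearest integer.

M_in = 10⁶/2200 = 454.55; M_out = 454.55 + (-111) = 343.55.
T_out = 10⁶/343.55 = 2910.8 K → 2910 K; t = 29.1.
B = 138.5·ln(29.1 − 10) − 305.0 = 138.5·ln 19.1 − 305.0 = 138.5·2.9497 − 305.0 = 103.532.
Rounded: 104.

104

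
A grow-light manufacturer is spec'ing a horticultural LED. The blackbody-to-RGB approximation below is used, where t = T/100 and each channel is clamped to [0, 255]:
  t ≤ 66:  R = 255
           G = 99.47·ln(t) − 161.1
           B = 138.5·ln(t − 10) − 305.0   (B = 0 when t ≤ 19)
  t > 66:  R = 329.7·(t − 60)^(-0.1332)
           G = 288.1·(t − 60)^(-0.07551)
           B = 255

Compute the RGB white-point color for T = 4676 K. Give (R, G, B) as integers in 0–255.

t = 4676/100 = 46.76; the t ≤ 66 branch applies.
R = 255 by definition for t ≤ 66.
G = 99.47·ln 46.76 − 161.1 = 99.47·3.8450 − 161.1 = 221.365.
B = 138.5·ln(46.76 − 10) − 305.0 = 138.5·ln 36.76 − 305.0 = 138.5·3.6044 − 305.0 = 194.211.
Rounded: (255, 221, 194).

(255, 221, 194)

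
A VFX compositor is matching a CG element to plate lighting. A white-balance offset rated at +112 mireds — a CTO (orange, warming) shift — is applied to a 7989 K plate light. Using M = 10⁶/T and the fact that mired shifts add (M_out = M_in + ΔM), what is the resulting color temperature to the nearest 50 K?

M_in = 10⁶/7989 = 125.17 mireds.
M_out = 125.17 + (+112) = 237.17 mireds.
T_out = 10⁶/237.17 = 4216.3 K → 4200 K.

4200 K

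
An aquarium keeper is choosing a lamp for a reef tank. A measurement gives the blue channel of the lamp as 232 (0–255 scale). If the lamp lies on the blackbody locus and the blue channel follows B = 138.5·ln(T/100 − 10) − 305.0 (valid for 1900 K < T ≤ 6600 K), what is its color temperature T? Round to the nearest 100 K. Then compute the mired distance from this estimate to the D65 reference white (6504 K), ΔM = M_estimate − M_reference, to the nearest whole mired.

ln(t − 10) = (232 + 305.0) / 138.5 = 3.8773.
t − 10 = e^3.8773 = 48.292, so t = 58.292.
T = 100·t = 5829 K → 5800 K to the nearest 100 K.
M_estimate = 10⁶/5800 = 172.41; M_reference = 10⁶/6504 = 153.75.
ΔM = 172.41 − 153.75 = 18.66 → +19 mireds.

+19 mireds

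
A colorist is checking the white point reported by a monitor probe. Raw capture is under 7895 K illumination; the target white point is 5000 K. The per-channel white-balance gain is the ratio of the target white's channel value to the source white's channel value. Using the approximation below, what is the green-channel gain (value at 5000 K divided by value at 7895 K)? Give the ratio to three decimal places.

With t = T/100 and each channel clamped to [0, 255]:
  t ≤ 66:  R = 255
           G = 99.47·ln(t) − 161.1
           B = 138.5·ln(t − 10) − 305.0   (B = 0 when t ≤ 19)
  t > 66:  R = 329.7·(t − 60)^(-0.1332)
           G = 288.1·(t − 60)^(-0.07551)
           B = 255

At 7895 K (t = 78.95):
  G = 288.1·(78.95 − 60)^(-0.07551) = 288.1·18.95^(-0.07551) = 288.1·0.80081 = 230.712.
At 5000 K (t = 50):
  G = 99.47·ln 50 − 161.1 = 99.47·3.9120 − 161.1 = 228.029.
Gain = 228.029 / 230.712 = 0.9884 → 0.988.

0.988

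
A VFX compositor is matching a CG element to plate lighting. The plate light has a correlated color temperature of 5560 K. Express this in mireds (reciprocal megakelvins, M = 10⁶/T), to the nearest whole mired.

180 mireds

M = 10⁶ / 5560 = 179.856 → 180 mireds.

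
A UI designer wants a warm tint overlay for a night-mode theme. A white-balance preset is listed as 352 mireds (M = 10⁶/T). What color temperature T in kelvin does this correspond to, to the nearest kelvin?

T = 10⁶ / 352 = 2840.91 K → 2841 K.

2841 K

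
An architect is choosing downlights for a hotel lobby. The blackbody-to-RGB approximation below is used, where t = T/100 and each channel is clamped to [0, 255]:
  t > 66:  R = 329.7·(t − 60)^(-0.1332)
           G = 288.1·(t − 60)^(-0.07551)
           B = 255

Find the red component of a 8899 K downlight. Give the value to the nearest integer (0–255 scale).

211

t = 8899/100 = 88.99; the t > 66 branch applies.
R = 329.7·(88.99 − 60)^(-0.1332) = 329.7·28.99^(-0.1332) = 329.7·0.63860 = 210.546.
Rounded: 211.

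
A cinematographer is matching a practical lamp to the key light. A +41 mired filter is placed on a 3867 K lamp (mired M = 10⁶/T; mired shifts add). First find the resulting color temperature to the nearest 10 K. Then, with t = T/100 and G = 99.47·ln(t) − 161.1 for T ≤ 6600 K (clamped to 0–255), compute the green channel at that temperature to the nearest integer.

M_in = 10⁶/3867 = 258.60; M_out = 258.60 + (+41) = 299.60.
T_out = 10⁶/299.60 = 3337.8 K → 3340 K; t = 33.4.
G = 99.47·ln 33.4 − 161.1 = 99.47·3.5086 − 161.1 = 187.896.
Rounded: 188.

188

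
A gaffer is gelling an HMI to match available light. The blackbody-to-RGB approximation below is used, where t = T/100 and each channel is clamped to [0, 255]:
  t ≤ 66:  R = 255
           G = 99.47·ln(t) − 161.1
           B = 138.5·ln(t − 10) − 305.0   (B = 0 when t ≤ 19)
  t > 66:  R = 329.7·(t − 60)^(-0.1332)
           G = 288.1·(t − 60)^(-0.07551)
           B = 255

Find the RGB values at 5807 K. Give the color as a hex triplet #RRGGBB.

t = 5807/100 = 58.07; the t ≤ 66 branch applies.
R = 255 by definition for t ≤ 66.
G = 99.47·ln 58.07 − 161.1 = 99.47·4.0616 − 161.1 = 242.912.
B = 138.5·ln(58.07 − 10) − 305.0 = 138.5·ln 48.07 − 305.0 = 138.5·3.8727 − 305.0 = 231.363.
Rounded: (255, 243, 231).
In hex: #FFF3E7.

#FFF3E7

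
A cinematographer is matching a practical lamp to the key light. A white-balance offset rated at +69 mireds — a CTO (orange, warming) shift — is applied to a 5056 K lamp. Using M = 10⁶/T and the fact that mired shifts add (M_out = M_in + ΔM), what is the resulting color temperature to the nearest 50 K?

3750 K

M_in = 10⁶/5056 = 197.78 mireds.
M_out = 197.78 + (+69) = 266.78 mireds.
T_out = 10⁶/266.78 = 3748.3 K → 3750 K.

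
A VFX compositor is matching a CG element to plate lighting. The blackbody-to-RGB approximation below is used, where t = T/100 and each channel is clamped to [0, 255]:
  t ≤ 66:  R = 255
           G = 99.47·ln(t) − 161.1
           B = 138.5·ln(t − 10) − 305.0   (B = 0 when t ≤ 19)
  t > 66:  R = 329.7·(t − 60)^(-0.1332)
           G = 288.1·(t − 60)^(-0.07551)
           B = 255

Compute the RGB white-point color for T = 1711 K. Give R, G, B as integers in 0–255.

t = 1711/100 = 17.11; the t ≤ 66 branch applies.
R = 255 by definition for t ≤ 66.
G = 99.47·ln 17.11 − 161.1 = 99.47·2.8397 − 161.1 = 121.361.
t = 17.11 ≤ 19, so B = 0.
Rounded: (255, 121, 0).

R=255, G=121, B=0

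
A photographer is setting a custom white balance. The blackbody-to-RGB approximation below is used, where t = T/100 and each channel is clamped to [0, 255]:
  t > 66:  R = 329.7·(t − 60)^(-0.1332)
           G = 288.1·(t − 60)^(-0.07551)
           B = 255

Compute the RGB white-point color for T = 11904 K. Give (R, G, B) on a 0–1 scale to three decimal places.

(0.751, 0.830, 1.000)

t = 11904/100 = 119.04; the t > 66 branch applies.
R = 329.7·(119.04 − 60)^(-0.1332) = 329.7·59.04^(-0.1332) = 329.7·0.58088 = 191.515.
G = 288.1·(119.04 − 60)^(-0.07551) = 288.1·59.04^(-0.07551) = 288.1·0.73495 = 211.741.
B = 255 by definition for t > 66.
Dividing each by 255: (0.7510, 0.8304, 1.0000) → (0.751, 0.830, 1.000).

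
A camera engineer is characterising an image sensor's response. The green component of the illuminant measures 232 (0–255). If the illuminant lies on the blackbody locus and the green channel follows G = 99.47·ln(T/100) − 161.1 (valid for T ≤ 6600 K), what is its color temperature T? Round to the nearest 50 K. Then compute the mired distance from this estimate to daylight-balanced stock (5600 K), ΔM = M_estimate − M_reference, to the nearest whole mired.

ln t = (232 + 161.1) / 99.47 = 3.9519.
t = e^3.9519 = 52.036.
T = 100·t = 5204 K → 5200 K to the nearest 50 K.
M_estimate = 10⁶/5200 = 192.31; M_reference = 10⁶/5600 = 178.57.
ΔM = 192.31 − 178.57 = 13.74 → +14 mireds.

+14 mireds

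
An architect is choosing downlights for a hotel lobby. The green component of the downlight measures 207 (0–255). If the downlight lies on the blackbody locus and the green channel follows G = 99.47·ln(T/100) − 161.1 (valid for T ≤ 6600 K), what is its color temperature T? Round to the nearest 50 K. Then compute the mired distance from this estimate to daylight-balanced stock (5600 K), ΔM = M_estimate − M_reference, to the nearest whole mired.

+68 mireds

ln t = (207 + 161.1) / 99.47 = 3.7006.
t = e^3.7006 = 40.472.
T = 100·t = 4047 K → 4050 K to the nearest 50 K.
M_estimate = 10⁶/4050 = 246.91; M_reference = 10⁶/5600 = 178.57.
ΔM = 246.91 − 178.57 = 68.34 → +68 mireds.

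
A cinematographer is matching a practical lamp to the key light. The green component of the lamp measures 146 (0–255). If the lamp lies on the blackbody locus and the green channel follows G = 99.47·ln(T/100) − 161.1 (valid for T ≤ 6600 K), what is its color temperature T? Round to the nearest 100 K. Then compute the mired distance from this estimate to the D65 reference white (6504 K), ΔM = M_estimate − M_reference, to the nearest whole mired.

+301 mireds

ln t = (146 + 161.1) / 99.47 = 3.0874.
t = e^3.0874 = 21.919.
T = 100·t = 2192 K → 2200 K to the nearest 100 K.
M_estimate = 10⁶/2200 = 454.55; M_reference = 10⁶/6504 = 153.75.
ΔM = 454.55 − 153.75 = 300.79 → +301 mireds.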